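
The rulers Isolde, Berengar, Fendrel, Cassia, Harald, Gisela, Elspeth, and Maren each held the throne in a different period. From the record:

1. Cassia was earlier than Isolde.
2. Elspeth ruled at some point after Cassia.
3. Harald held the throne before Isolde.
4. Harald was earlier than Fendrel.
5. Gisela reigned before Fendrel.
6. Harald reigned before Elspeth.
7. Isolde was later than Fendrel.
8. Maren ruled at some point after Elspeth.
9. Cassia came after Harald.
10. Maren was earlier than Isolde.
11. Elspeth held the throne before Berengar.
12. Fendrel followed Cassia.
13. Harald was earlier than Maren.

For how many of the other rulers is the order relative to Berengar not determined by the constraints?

4

Forced before Berengar: Cassia, Elspeth, and Harald.
That leaves Fendrel, Gisela, Isolde, and Maren with no forced order relative to Berengar — 4.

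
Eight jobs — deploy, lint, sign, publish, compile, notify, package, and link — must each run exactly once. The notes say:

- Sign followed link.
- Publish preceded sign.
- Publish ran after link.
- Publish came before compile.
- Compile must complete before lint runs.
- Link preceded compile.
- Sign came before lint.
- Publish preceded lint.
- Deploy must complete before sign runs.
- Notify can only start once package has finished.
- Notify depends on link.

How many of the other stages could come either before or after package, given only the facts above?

Forced after package: notify.
That leaves compile, deploy, link, lint, publish, and sign with no forced order relative to package — 6.

6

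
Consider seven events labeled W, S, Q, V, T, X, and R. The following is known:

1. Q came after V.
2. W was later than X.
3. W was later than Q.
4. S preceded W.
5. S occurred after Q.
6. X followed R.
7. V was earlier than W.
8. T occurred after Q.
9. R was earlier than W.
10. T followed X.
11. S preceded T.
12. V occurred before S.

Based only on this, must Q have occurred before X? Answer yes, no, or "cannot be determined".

No chain of stated constraints runs from Q to X, and none runs from X to Q either.
So the relative order of Q and X is not fixed by the given facts.

cannot be determined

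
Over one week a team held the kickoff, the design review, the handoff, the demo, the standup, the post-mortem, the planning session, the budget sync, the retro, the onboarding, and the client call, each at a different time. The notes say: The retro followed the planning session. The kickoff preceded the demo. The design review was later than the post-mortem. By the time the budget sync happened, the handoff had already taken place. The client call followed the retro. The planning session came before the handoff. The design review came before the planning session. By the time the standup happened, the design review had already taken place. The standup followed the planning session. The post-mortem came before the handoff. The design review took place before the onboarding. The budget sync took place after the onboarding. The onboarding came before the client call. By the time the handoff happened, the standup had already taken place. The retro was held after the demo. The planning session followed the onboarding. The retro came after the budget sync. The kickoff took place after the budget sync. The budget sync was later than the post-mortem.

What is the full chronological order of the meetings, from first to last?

The constraints fix every adjacent pair, so only one ordering works:
the post-mortem → the design review → the onboarding → the planning session → the standup → the handoff → the budget sync → the kickoff → the demo → the retro → the client call.

the post-mortem, the design review, the onboarding, the planning session, the standup, the handoff, the budget sync, the kickoff, the demo, the retro, the client call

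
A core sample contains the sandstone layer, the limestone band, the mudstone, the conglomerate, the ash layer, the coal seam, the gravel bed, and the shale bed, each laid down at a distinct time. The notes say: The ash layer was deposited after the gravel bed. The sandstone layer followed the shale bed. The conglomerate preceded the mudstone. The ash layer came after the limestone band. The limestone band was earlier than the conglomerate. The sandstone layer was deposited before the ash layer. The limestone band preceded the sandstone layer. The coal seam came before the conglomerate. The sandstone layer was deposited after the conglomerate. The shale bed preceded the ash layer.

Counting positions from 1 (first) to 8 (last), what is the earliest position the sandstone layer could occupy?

5

The coal seam, the conglomerate, the limestone band, and the shale bed must all come before the sandstone layer — 4 forced predecessors.
Nothing else is forced ahead of the sandstone layer, so its earliest slot is position 4 + 1 = 5.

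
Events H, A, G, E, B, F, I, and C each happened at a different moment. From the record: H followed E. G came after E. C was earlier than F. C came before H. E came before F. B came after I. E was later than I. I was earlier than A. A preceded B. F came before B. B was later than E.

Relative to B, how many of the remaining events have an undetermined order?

2

Forced before B: A, C, E, F, and I.
That leaves G and H with no forced order relative to B — 2.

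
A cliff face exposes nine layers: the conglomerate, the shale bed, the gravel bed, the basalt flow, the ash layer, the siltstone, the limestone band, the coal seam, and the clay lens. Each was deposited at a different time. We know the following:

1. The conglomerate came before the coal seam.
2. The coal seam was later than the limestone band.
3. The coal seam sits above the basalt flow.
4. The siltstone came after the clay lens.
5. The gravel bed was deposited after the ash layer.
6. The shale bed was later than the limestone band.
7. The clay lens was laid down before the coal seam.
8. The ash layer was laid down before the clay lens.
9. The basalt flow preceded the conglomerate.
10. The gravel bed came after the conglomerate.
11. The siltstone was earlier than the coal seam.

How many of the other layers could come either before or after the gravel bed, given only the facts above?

5

Forced before the gravel bed: the ash layer, the basalt flow, and the conglomerate.
That leaves the clay lens, the coal seam, the limestone band, the shale bed, and the siltstone with no forced order relative to the gravel bed — 5.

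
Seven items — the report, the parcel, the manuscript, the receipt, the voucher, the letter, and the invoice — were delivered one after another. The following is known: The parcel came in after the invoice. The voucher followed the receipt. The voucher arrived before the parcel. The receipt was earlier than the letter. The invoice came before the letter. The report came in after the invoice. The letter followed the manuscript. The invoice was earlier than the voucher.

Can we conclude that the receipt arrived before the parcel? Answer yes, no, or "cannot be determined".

Chain the constraints: the receipt → the voucher → the parcel. Each link is directly stated, so the receipt comes before the parcel.

yes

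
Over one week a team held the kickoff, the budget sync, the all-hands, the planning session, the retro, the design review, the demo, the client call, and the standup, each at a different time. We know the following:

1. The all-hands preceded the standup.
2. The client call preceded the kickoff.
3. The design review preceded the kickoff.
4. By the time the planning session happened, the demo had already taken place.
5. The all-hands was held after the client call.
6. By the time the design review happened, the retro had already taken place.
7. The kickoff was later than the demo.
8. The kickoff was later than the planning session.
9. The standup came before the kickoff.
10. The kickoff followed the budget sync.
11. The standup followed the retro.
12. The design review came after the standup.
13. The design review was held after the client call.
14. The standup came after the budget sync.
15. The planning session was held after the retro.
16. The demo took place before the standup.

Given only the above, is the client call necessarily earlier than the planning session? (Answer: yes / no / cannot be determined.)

cannot be determined

No chain of stated constraints runs from the client call to the planning session, and none runs from the planning session to the client call either.
So the relative order of the client call and the planning session is not fixed by the given facts.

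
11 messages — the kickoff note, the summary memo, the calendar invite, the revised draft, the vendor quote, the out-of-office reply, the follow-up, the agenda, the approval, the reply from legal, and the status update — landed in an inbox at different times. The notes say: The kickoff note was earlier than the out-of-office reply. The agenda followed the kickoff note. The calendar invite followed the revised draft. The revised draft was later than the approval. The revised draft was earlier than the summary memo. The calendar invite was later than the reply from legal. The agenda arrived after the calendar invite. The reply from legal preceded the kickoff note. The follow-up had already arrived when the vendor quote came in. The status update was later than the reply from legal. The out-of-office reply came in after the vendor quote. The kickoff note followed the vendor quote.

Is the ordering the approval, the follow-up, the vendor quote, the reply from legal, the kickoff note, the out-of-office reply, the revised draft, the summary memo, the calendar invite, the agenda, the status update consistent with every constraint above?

Check each stated constraint against the proposed order — e.g. the approval is ahead of the revised draft; the reply from legal is ahead of the status update. Every pair is in the required order; nothing is violated.

yes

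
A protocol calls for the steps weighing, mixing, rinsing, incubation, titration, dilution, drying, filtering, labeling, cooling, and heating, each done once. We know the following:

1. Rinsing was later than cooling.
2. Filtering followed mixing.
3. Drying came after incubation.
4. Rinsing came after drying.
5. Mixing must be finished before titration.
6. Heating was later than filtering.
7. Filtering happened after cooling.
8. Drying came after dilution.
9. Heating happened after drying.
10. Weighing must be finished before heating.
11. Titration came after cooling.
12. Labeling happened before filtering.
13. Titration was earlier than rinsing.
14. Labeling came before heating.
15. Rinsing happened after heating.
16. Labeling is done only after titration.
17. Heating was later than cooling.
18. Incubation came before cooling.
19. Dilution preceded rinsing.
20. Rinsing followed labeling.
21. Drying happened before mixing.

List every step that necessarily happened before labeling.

Directly stated before labeling: titration.
Cooling reaches labeling via cooling → titration → labeling.
Dilution reaches labeling via dilution → drying → mixing → titration → labeling.
Drying reaches labeling via drying → mixing → titration → labeling.
Likewise incubation and mixing each reach labeling by chaining the stated constraints.

cooling, dilution, drying, incubation, mixing, titration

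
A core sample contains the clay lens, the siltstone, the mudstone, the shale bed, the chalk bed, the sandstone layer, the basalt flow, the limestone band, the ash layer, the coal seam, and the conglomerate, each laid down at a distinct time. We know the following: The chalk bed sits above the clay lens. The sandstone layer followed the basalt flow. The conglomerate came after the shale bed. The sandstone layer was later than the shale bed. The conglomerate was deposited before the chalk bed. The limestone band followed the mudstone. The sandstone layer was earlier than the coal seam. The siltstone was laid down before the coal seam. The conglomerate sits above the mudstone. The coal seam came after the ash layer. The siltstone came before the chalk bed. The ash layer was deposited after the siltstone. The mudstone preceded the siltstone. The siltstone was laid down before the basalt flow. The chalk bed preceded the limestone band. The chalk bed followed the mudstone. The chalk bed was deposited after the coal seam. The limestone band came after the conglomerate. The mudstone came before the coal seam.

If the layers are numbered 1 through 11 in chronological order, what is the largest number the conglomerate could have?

The conglomerate must come before the chalk bed and the limestone band — 2 layers forced after it.
Everything else can be placed before the conglomerate in some valid order, so the conglomerate can sit as late as position 11 − 2 = 9.

9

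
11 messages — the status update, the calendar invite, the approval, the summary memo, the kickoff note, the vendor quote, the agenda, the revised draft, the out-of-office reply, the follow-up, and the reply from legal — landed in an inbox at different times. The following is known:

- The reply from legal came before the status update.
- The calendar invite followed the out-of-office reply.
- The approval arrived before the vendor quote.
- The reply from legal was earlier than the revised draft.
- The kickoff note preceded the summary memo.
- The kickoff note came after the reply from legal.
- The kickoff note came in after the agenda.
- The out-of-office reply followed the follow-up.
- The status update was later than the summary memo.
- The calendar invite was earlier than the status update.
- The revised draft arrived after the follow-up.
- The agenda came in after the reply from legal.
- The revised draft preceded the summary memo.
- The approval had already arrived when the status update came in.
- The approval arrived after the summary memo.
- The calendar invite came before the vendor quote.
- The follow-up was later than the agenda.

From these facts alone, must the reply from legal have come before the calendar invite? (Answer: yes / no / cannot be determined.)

Chain the constraints: the reply from legal → the agenda → the follow-up → the out-of-office reply → the calendar invite. Each link is directly stated, so the reply from legal comes before the calendar invite.

yes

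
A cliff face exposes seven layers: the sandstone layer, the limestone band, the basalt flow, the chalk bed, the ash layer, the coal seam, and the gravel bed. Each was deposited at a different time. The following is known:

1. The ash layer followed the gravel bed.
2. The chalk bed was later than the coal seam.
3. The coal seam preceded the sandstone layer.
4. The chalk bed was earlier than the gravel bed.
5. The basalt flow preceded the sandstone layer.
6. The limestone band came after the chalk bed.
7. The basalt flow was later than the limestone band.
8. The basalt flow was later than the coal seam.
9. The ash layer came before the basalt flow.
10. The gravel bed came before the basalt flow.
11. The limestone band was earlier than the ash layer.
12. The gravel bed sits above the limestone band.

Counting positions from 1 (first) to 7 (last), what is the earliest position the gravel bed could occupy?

The chalk bed, the coal seam, and the limestone band must all come before the gravel bed — 3 forced predecessors.
Nothing else is forced ahead of the gravel bed, so its earliest slot is position 3 + 1 = 4.

4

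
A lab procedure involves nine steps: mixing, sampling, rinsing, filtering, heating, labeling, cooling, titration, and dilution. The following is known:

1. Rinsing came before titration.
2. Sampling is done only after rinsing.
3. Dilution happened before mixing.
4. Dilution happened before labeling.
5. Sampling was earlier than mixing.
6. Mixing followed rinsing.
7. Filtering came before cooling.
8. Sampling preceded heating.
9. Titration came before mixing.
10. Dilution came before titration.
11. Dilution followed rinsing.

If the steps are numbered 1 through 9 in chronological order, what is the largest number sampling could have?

Sampling must come before heating and mixing — 2 steps forced after it.
Everything else can be placed before sampling in some valid order, so sampling can sit as late as position 9 − 2 = 7.

7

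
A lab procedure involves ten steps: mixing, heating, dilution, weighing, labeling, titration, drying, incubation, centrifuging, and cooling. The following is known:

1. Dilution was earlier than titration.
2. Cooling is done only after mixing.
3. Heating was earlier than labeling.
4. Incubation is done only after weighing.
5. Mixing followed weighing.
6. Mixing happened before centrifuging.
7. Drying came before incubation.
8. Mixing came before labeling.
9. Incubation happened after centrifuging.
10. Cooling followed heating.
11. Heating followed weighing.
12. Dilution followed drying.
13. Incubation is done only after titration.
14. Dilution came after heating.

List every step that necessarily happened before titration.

Directly stated before titration: dilution.
Drying reaches titration via drying → dilution → titration.
Heating reaches titration via heating → dilution → titration.
Weighing reaches titration via weighing → heating → dilution → titration.

dilution, drying, heating, weighing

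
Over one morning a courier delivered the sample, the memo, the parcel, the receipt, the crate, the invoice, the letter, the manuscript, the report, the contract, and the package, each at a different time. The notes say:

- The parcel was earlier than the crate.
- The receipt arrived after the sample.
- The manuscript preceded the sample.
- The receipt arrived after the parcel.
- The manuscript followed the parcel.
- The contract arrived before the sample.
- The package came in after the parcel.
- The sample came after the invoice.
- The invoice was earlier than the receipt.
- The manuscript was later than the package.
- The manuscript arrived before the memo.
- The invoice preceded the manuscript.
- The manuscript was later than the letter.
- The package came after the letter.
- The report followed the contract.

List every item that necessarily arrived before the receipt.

Directly stated before the receipt: the invoice, the parcel, and the sample.
The contract reaches the receipt via the contract → the sample → the receipt.
The letter reaches the receipt via the letter → the manuscript → the sample → the receipt.
The manuscript reaches the receipt via the manuscript → the sample → the receipt.
Likewise the package reaches the receipt by chaining the stated constraints.

the contract, the invoice, the letter, the manuscript, the package, the parcel, the sample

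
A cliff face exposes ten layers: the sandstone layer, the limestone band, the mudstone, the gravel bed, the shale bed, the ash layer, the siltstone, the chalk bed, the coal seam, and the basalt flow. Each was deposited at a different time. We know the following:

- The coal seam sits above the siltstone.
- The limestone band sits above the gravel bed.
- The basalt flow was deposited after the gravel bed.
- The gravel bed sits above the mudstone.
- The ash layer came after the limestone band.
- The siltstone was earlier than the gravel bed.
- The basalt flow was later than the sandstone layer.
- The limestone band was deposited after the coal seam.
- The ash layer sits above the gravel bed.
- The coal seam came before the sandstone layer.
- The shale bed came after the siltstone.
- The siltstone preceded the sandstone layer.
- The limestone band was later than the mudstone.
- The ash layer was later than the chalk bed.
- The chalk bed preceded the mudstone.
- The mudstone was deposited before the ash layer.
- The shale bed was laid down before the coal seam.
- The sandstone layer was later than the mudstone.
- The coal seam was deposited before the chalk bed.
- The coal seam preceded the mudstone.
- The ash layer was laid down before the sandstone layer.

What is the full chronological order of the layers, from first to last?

the siltstone, the shale bed, the coal seam, the chalk bed, the mudstone, the gravel bed, the limestone band, the ash layer, the sandstone layer, the basalt flow

The constraints fix every adjacent pair, so only one ordering works:
the siltstone → the shale bed → the coal seam → the chalk bed → the mudstone → the gravel bed → the limestone band → the ash layer → the sandstone layer → the basalt flow.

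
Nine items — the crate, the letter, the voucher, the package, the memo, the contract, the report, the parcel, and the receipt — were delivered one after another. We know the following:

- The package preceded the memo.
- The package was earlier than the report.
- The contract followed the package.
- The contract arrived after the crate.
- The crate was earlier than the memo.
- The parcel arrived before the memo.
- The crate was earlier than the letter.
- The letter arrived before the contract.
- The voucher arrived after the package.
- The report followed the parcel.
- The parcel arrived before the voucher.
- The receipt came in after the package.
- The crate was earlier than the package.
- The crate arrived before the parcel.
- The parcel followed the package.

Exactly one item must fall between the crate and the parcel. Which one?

the package

Tracing the constraints gives the crate → the package → the parcel, so the package sits after the crate and before the parcel.
No other item is forced both after the crate and before the parcel.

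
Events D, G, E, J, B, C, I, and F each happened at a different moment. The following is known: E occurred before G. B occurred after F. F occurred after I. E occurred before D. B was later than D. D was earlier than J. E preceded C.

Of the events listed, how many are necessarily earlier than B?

Directly stated before B: D and F.
E reaches B via E → D → B.
I reaches B via I → F → B.
That's D, E, F, and I — 4 in all.

4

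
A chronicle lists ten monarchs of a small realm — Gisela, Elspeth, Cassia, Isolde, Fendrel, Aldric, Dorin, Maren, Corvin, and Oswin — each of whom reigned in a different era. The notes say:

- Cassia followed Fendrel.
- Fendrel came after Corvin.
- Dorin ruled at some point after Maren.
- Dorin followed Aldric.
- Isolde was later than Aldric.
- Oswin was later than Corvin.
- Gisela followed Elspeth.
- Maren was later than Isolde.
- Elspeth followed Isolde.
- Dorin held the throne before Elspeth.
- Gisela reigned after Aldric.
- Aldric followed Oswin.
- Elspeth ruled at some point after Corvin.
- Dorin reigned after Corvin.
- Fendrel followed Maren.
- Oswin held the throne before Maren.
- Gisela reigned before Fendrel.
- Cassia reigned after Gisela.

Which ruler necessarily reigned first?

Corvin

Corvin has a chain of constraints placing them before every other ruler, so Corvin must be first.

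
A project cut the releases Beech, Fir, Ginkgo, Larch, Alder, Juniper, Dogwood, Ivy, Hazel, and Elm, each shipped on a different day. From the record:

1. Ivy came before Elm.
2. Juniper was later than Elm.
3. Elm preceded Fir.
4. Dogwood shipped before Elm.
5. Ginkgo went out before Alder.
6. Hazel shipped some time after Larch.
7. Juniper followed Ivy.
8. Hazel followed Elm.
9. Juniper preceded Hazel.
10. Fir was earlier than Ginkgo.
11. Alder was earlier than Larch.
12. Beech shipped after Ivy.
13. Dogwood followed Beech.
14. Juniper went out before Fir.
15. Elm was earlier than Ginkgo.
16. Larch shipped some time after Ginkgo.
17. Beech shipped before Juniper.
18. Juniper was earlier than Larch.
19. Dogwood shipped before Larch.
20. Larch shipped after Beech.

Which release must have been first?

Ivy

Ivy has a chain of constraints placing it before every other release, so Ivy must be first.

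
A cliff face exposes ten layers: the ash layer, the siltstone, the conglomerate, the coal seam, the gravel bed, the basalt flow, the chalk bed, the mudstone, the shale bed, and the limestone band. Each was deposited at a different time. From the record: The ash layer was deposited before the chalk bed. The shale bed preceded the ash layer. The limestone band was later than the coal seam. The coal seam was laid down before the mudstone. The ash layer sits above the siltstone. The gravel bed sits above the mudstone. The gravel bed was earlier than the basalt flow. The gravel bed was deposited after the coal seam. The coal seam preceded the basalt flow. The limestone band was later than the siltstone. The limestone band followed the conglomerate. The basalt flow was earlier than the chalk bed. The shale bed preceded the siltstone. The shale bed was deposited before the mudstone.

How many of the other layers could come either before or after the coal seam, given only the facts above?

Forced after the coal seam: the basalt flow, the chalk bed, the gravel bed, the limestone band, and the mudstone.
That leaves the ash layer, the conglomerate, the shale bed, and the siltstone with no forced order relative to the coal seam — 4.

4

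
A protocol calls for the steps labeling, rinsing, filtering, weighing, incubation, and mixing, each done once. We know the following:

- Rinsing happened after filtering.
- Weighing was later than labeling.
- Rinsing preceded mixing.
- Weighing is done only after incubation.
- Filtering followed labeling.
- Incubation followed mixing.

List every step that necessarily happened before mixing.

filtering, labeling, rinsing

Directly stated before mixing: rinsing.
Filtering reaches mixing via filtering → rinsing → mixing.
Labeling reaches mixing via labeling → filtering → rinsing → mixing.
No chain forces incubation (or any of the others) ahead of mixing.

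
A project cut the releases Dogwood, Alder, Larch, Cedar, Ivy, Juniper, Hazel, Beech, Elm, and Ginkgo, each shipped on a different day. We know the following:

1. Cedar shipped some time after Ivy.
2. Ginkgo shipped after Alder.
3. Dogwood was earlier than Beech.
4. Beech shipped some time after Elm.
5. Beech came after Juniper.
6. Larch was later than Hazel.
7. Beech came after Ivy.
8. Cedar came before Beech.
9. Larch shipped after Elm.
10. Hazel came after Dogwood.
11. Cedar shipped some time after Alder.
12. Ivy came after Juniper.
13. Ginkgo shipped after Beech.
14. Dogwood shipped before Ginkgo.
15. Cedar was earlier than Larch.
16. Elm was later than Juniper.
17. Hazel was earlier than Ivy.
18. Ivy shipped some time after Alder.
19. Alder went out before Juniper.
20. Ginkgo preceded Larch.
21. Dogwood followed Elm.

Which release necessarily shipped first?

Alder has a chain of constraints placing it before every other release, so Alder must be first.

Alder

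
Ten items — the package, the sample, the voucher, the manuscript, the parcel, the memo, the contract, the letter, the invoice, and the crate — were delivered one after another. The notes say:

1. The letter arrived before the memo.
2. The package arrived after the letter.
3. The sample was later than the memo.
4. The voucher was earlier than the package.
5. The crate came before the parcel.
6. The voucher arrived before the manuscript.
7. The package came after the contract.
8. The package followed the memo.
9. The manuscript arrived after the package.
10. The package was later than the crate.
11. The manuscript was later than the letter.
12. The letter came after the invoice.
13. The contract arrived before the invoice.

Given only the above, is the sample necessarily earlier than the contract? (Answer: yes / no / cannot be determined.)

no

Tracing the constraints gives the contract → the invoice → the letter → the memo → the sample, so the contract must come before the sample.
That means the sample cannot be before the contract.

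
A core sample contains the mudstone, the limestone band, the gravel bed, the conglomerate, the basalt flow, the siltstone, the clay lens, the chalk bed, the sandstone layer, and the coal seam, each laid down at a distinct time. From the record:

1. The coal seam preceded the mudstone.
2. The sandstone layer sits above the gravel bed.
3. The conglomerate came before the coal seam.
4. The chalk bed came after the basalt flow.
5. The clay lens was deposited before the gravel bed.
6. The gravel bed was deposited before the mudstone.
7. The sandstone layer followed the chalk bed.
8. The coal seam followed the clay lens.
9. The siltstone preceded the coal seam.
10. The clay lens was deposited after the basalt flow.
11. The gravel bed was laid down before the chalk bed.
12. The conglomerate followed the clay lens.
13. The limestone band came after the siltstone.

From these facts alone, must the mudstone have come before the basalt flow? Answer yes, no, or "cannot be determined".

Tracing the constraints gives the basalt flow → the clay lens → the gravel bed → the mudstone, so the basalt flow must come before the mudstone.
That means the mudstone cannot be before the basalt flow.

no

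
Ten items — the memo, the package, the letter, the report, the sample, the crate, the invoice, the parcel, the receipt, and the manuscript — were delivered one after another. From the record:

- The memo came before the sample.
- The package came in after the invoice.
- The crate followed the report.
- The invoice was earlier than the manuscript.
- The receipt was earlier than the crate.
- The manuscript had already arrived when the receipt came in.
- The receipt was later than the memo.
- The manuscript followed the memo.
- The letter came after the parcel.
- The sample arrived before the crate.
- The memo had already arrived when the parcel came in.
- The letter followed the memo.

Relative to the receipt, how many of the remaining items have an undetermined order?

5

Forced before the receipt: the invoice, the manuscript, and the memo; forced after the receipt: the crate.
That leaves the letter, the package, the parcel, the report, and the sample with no forced order relative to the receipt — 5.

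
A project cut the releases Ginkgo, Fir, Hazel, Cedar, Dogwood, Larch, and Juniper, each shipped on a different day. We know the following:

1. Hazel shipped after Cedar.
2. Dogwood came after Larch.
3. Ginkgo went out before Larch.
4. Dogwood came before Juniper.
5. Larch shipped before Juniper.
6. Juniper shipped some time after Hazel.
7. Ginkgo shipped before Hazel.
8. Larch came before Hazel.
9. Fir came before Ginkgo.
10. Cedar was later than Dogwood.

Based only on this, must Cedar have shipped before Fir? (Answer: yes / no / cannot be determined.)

Tracing the constraints gives Fir → Ginkgo → Larch → Dogwood → Cedar, so Fir must come before Cedar.
That means Cedar cannot be before Fir.

no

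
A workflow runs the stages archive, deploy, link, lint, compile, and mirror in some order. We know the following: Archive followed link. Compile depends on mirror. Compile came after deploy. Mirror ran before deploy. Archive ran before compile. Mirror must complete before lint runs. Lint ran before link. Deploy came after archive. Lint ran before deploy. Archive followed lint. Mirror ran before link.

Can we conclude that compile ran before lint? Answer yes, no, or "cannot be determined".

no

Tracing the constraints gives lint → archive → compile, so lint must come before compile.
That means compile cannot be before lint.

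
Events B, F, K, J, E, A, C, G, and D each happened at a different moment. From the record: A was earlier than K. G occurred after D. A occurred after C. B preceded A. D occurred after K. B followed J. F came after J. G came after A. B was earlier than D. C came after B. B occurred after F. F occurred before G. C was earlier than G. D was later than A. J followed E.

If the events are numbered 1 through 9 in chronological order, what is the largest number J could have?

J must come before A, B, C, D, F, G, and K — 7 events forced after it.
Everything else can be placed before J in some valid order, so J can sit as late as position 9 − 7 = 2.

2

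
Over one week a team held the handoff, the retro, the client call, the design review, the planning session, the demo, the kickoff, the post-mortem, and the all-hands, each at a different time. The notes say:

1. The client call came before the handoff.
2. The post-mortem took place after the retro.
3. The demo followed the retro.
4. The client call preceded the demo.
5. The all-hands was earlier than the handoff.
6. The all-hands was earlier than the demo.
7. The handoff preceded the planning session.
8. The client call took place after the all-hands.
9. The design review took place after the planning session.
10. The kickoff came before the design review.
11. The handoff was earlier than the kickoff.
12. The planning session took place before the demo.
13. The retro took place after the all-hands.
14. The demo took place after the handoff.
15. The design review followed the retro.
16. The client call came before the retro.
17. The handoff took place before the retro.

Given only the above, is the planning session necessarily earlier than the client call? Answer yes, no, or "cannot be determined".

Tracing the constraints gives the client call → the handoff → the planning session, so the client call must come before the planning session.
That means the planning session cannot be before the client call.

no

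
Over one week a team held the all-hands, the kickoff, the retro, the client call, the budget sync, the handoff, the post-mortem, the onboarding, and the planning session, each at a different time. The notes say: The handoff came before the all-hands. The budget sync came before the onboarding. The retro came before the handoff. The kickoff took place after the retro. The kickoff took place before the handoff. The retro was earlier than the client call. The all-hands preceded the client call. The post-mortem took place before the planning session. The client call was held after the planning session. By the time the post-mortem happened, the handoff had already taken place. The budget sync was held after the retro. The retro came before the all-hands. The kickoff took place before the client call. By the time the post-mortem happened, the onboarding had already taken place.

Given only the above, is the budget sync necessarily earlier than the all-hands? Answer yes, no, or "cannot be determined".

No chain of stated constraints runs from the budget sync to the all-hands, and none runs from the all-hands to the budget sync either.
So the relative order of the budget sync and the all-hands is not fixed by the given facts.

cannot be determined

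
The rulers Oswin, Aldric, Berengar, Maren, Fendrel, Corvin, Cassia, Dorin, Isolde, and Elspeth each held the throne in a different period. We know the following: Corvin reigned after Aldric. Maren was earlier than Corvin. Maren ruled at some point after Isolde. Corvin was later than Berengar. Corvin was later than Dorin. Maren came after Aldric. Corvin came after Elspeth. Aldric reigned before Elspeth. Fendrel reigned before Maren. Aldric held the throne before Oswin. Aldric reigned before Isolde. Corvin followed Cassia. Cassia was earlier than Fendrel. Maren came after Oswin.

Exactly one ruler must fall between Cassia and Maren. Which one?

Tracing the constraints gives Cassia → Fendrel → Maren, so Fendrel sits after Cassia and before Maren.
No other ruler is forced both after Cassia and before Maren.

Fendrel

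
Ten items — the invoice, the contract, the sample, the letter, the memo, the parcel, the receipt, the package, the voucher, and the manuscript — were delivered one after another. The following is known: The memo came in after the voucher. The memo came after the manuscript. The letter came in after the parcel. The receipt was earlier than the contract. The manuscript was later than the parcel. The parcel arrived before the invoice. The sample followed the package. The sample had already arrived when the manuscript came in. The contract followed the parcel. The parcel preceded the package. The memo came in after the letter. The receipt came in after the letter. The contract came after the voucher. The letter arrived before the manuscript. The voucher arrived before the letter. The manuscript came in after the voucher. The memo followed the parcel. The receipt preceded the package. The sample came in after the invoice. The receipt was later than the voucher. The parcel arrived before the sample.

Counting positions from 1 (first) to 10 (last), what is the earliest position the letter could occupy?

3

The parcel and the voucher must both come before the letter — 2 forced predecessors.
Nothing else is forced ahead of the letter, so its earliest slot is position 2 + 1 = 3.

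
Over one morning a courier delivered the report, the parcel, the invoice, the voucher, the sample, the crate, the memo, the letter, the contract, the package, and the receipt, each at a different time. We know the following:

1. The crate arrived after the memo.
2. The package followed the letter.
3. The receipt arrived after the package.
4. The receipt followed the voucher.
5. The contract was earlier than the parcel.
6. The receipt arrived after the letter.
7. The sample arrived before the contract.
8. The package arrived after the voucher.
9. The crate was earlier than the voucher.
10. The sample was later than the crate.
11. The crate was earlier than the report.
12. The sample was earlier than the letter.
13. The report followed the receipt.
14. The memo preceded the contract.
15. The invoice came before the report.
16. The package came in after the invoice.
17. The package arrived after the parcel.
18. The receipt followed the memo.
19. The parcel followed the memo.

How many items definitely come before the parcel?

4

Directly stated before the parcel: the contract and the memo.
The crate reaches the parcel via the crate → the sample → the contract → the parcel.
The sample reaches the parcel via the sample → the contract → the parcel.
No chain forces the invoice (or any of the others) ahead of the parcel.
That's the contract, the crate, the memo, and the sample — 4 in all.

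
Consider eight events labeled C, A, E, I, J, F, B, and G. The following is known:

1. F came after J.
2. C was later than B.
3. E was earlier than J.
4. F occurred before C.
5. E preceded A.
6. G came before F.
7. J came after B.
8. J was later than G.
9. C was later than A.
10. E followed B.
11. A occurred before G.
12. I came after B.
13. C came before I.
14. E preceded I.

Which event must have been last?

Every other event has a chain of constraints placing it before I, so I is last.

I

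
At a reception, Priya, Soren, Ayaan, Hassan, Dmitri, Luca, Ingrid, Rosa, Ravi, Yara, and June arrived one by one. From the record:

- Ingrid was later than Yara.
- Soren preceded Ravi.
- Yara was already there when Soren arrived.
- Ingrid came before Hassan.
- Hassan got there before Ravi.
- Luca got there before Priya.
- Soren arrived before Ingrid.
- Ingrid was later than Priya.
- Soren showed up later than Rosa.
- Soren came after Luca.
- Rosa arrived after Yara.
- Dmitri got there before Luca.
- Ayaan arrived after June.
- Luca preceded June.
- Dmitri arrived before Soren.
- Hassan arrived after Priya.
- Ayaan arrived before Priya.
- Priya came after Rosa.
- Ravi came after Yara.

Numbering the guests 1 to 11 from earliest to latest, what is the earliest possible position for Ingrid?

9

Ayaan, Dmitri, June, Luca, Priya, Rosa, Soren, and Yara must all come before Ingrid — 8 forced predecessors.
Nothing else is forced ahead of Ingrid, so their earliest slot is position 8 + 1 = 9.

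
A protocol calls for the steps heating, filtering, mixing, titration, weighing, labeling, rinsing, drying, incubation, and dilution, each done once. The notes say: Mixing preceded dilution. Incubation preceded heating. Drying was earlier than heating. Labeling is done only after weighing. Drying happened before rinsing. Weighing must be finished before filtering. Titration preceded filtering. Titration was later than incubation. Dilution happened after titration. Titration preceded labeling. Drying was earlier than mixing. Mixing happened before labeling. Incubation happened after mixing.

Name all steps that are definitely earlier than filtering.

Directly stated before filtering: titration and weighing.
Drying reaches filtering via drying → mixing → incubation → titration → filtering.
Incubation reaches filtering via incubation → titration → filtering.
Mixing reaches filtering via mixing → incubation → titration → filtering.

drying, incubation, mixing, titration, weighing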